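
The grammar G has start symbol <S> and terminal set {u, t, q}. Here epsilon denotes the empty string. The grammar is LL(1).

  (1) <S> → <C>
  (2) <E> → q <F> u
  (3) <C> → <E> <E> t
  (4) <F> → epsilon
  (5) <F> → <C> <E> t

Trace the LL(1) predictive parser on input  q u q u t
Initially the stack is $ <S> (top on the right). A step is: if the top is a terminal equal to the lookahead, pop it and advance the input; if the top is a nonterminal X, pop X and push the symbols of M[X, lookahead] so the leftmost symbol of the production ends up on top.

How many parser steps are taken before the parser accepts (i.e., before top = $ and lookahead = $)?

11

      Stack            Input        Action
   1  $ <S>            q u q u t $  expand <S> → <C>
   2  $ <C>            q u q u t $  expand <C> → <E> <E> t
   3  $ t <E> <E>      q u q u t $  expand <E> → q <F> u
   4  $ t <E> u <F> q  q u q u t $  match q
   5  $ t <E> u <F>    u q u t $    expand <F> → epsilon
   6  $ t <E> u        u q u t $    match u
   7  $ t <E>          q u t $      expand <E> → q <F> u
   8  $ t u <F> q      q u t $      match q
   9  $ t u <F>        u t $        expand <F> → epsilon
  10  $ t u            u t $        match u
  11  $ t              t $          match t
Accept reached after 11 steps.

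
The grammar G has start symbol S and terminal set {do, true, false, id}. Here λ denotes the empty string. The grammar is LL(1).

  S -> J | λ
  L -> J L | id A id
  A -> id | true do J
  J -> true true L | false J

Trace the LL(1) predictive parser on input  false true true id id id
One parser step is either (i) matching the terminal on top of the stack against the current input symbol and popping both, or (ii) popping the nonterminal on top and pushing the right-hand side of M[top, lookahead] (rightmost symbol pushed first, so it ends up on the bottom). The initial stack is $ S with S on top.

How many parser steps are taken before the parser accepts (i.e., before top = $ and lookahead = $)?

      Stack          Input                       Action
   1  $ S            false true true id id id $  expand S -> J
   2  $ J            false true true id id id $  expand J -> false J
   3  $ J false      false true true id id id $  match false
   4  $ J            true true id id id $        expand J -> true true L
   5  $ L true true  true true id id id $        match true
   6  $ L true       true id id id $             match true
   7  $ L            id id id $                  expand L -> id A id
   8  $ id A id      id id id $                  match id
   9  $ id A         id id $                     expand A -> id
  10  $ id id        id id $                     match id
  11  $ id           id $                        match id
Accept reached after 11 steps.

11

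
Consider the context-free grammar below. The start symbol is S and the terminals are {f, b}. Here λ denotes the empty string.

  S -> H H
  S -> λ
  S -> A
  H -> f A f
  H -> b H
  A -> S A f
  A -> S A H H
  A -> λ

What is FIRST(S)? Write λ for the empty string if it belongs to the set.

{λ, b, f}

FIRST(H) = {b, f}
FIRST(S) = {λ, b, f}  (via H H, A)
FIRST(A) = {λ, b, f}  (via S A f, S A H H)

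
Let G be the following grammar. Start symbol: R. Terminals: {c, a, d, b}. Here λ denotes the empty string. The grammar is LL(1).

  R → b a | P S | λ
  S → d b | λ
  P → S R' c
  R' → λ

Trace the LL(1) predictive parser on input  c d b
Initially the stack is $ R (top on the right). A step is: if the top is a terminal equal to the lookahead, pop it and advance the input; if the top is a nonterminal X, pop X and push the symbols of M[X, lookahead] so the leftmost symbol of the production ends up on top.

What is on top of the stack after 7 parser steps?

b

     Stack       Input    Action
  1  $ R         c d b $  expand R → P S
  2  $ S P       c d b $  expand P → S R' c
  3  $ S c R' S  c d b $  expand S → λ
  4  $ S c R'    c d b $  expand R' → λ
  5  $ S c       c d b $  match c
  6  $ S         d b $    expand S → d b
  7  $ b d       d b $    match d
Stack after step 7: $ b (top = b).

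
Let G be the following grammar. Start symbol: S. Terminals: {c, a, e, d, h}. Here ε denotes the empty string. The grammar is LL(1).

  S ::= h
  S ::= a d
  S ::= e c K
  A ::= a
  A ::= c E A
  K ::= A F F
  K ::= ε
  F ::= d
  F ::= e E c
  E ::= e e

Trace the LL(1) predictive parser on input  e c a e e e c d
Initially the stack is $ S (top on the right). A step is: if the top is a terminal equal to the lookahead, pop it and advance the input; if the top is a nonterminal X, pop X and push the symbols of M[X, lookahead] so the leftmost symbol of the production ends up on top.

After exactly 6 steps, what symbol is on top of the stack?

F

     Stack    Input              Action
  1  $ S      e c a e e e c d $  expand S ::= e c K
  2  $ K c e  e c a e e e c d $  match e
  3  $ K c    c a e e e c d $    match c
  4  $ K      a e e e c d $      expand K ::= A F F
  5  $ F F A  a e e e c d $      expand A ::= a
  6  $ F F a  a e e e c d $      match a
Stack after step 6: $ F F (top = F).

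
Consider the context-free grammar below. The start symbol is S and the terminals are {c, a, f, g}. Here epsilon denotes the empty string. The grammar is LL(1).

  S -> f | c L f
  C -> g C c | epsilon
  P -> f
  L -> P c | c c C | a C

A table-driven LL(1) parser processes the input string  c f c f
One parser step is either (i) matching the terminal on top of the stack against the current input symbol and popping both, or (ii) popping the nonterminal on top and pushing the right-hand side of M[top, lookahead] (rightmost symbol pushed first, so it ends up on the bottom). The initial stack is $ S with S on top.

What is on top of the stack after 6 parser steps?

     Stack    Input      Action
  1  $ S      c f c f $  expand S -> c L f
  2  $ f L c  c f c f $  match c
  3  $ f L    f c f $    expand L -> P c
  4  $ f c P  f c f $    expand P -> f
  5  $ f c f  f c f $    match f
  6  $ f c    c f $      match c
Stack after step 6: $ f (top = f).

f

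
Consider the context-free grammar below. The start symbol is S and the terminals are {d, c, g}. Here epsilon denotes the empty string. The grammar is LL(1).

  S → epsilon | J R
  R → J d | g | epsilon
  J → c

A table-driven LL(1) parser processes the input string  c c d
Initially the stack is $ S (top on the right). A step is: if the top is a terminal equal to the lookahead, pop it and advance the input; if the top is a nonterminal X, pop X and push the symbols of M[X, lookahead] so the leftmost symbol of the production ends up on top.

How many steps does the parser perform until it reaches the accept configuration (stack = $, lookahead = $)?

step 1: stack=$ S  input=c c d $  — expand S → J R
step 2: stack=$ R J  input=c c d $  — expand J → c
step 3: stack=$ R c  input=c c d $  — match c
step 4: stack=$ R  input=c d $  — expand R → J d
step 5: stack=$ d J  input=c d $  — expand J → c
step 6: stack=$ d c  input=c d $  — match c
step 7: stack=$ d  input=d $  — match d
Accept reached after 7 steps.

7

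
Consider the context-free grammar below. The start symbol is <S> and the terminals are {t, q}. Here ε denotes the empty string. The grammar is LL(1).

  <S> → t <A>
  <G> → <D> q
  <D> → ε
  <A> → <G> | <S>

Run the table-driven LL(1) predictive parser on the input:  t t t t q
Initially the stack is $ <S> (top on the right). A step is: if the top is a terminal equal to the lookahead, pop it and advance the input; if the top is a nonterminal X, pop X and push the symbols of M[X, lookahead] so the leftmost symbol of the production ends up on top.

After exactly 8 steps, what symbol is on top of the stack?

<A>

     Stack    Input        Action
  1  $ <S>    t t t t q $  expand <S> → t <A>
  2  $ <A> t  t t t t q $  match t
  3  $ <A>    t t t q $    expand <A> → <S>
  4  $ <S>    t t t q $    expand <S> → t <A>
  5  $ <A> t  t t t q $    match t
  6  $ <A>    t t q $      expand <A> → <S>
  7  $ <S>    t t q $      expand <S> → t <A>
  8  $ <A> t  t t q $      match t
Stack after step 8: $ <A> (top = <A>).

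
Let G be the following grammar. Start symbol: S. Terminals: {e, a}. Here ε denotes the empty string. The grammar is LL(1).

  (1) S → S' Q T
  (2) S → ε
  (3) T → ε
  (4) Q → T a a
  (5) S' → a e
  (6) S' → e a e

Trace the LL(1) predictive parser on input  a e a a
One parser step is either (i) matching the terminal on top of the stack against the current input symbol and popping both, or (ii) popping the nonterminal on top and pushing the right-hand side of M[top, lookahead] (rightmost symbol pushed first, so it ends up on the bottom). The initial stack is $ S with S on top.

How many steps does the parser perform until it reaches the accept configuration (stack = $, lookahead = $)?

9

step 1: stack=$ S  input=a e a a $  — expand S → S' Q T
step 2: stack=$ T Q S'  input=a e a a $  — expand S' → a e
step 3: stack=$ T Q e a  input=a e a a $  — match a
step 4: stack=$ T Q e  input=e a a $  — match e
step 5: stack=$ T Q  input=a a $  — expand Q → T a a
step 6: stack=$ T a a T  input=a a $  — expand T → ε
step 7: stack=$ T a a  input=a a $  — match a
step 8: stack=$ T a  input=a $  — match a
step 9: stack=$ T  input=$  — expand T → ε
Accept reached after 9 steps.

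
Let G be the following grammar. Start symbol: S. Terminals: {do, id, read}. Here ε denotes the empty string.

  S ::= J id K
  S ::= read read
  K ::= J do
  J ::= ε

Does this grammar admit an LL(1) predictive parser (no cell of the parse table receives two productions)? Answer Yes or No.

Yes

FIRST(S) = {id, read}
FIRST(K) = {do}
FIRST(J) = {ε}
FOLLOW(S) = {$}
FOLLOW(K) = {$}
FOLLOW(J) = {do, id}
Each cell of M receives at most one production.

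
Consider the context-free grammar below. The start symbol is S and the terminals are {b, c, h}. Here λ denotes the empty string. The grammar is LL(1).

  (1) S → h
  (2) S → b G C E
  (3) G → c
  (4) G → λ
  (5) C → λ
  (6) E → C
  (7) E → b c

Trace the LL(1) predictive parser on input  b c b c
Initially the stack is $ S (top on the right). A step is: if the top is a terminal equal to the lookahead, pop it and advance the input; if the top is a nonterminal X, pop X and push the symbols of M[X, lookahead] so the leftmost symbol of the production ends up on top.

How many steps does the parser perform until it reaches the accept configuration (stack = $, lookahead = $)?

step 1: stack=$ S  input=b c b c $  — expand S → b G C E
step 2: stack=$ E C G b  input=b c b c $  — match b
step 3: stack=$ E C G  input=c b c $  — expand G → c
step 4: stack=$ E C c  input=c b c $  — match c
step 5: stack=$ E C  input=b c $  — expand C → λ
step 6: stack=$ E  input=b c $  — expand E → b c
step 7: stack=$ c b  input=b c $  — match b
step 8: stack=$ c  input=c $  — match c
Accept reached after 8 steps.

8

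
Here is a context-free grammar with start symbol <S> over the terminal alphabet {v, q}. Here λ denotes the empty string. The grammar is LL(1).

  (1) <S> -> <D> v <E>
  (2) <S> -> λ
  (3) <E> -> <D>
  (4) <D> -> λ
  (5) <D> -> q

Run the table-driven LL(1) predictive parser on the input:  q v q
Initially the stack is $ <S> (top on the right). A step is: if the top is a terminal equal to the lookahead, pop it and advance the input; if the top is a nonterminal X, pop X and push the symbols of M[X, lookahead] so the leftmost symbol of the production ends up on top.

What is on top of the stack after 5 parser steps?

<D>

     Stack        Input    Action
  1  $ <S>        q v q $  expand <S> -> <D> v <E>
  2  $ <E> v <D>  q v q $  expand <D> -> q
  3  $ <E> v q    q v q $  match q
  4  $ <E> v      v q $    match v
  5  $ <E>        q $      expand <E> -> <D>
Stack after step 5: $ <D> (top = <D>).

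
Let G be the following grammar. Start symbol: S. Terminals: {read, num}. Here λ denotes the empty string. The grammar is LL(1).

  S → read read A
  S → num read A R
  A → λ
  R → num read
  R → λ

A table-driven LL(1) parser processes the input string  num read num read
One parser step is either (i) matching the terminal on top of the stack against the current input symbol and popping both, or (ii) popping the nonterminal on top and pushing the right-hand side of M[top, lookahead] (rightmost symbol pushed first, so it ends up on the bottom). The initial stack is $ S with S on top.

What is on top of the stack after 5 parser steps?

step 1: stack=$ S  input=num read num read $  — expand S → num read A R
step 2: stack=$ R A read num  input=num read num read $  — match num
step 3: stack=$ R A read  input=read num read $  — match read
step 4: stack=$ R A  input=num read $  — expand A → λ
step 5: stack=$ R  input=num read $  — expand R → num read
Stack after step 5: $ read num (top = num).

num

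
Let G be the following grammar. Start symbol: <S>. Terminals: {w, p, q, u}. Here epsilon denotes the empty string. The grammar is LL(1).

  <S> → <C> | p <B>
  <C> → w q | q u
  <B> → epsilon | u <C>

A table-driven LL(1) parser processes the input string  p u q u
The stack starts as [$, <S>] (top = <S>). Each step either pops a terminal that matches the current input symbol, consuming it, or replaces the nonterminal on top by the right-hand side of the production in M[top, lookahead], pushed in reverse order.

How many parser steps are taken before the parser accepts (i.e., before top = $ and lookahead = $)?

     Stack    Input      Action
  1  $ <S>    p u q u $  expand <S> → p <B>
  2  $ <B> p  p u q u $  match p
  3  $ <B>    u q u $    expand <B> → u <C>
  4  $ <C> u  u q u $    match u
  5  $ <C>    q u $      expand <C> → q u
  6  $ u q    q u $      match q
  7  $ u      u $        match u
Accept reached after 7 steps.

7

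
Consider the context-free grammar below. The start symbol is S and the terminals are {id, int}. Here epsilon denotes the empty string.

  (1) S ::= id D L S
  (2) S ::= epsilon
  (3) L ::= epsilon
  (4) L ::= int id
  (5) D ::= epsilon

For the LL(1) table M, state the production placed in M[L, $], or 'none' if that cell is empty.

L ::= epsilon

FIRST(S) = {epsilon, id}
FIRST(L) = {epsilon, int}
FIRST(D) = {epsilon}
FOLLOW(S) includes $ since S is the start symbol.
FOLLOW(S): in S::=id D L S, the suffix after S is empty (adds nothing new). Thus FOLLOW(S) = {$}.
FOLLOW(L): in S::=id D L S, L is followed by S with FIRST {epsilon, id}; in S::=id D L S, the suffix after L is nullable, so FOLLOW(L) ⊇ FOLLOW(S) = {$}. Thus FOLLOW(L) = {$, id}.
For L ::= epsilon: FIRST(epsilon) = {epsilon}, so it goes in M[L, t] for t ∈ {}; since epsilon ∈ FIRST, also for every t ∈ FOLLOW(L) = {$, id}.
For L ::= int id: FIRST(int id) = {int}, so it goes in M[L, t] for t ∈ {int}.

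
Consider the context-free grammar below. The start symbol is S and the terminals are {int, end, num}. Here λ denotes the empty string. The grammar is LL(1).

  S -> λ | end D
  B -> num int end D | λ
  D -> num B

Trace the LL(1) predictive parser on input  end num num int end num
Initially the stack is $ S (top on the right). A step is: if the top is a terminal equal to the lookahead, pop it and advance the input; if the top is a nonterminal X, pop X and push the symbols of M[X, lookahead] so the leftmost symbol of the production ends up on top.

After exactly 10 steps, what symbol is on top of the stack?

B

step 1: stack=$ S  input=end num num int end num $  — expand S -> end D
step 2: stack=$ D end  input=end num num int end num $  — match end
step 3: stack=$ D  input=num num int end num $  — expand D -> num B
step 4: stack=$ B num  input=num num int end num $  — match num
step 5: stack=$ B  input=num int end num $  — expand B -> num int end D
step 6: stack=$ D end int num  input=num int end num $  — match num
step 7: stack=$ D end int  input=int end num $  — match int
step 8: stack=$ D end  input=end num $  — match end
step 9: stack=$ D  input=num $  — expand D -> num B
step 10: stack=$ B num  input=num $  — match num
Stack after step 10: $ B (top = B).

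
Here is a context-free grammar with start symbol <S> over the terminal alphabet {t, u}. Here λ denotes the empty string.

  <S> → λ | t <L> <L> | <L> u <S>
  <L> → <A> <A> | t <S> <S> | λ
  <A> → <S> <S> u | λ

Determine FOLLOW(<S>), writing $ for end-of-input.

FIRST(<S>): from <S>→λ we get {λ}; from <S>→t <L> <L> we get {t}; from <S>→<L> u <S> we get {t, u}. So FIRST(<S>) = {λ, t, u}.
FIRST(<A>): from <A>→<S> <S> u we get {t, u}; from <A>→λ we get {λ}. So FIRST(<A>) = {λ, t, u}.
FIRST(<L>): from <L>→<A> <A> we get {λ, t, u}; from <L>→t <S> <S> we get {t}; from <L>→λ we get {λ}. So FIRST(<L>) = {λ, t, u}.
FOLLOW(<S>) includes $ since <S> is the start symbol.
FOLLOW(<S>): in <S>→<L> u <S>, the suffix after <S> is empty (adds nothing new); in <L>→t <S> <S> (occurrence 1), <S> is followed by <S> with FIRST {λ, t, u}; in <L>→t <S> <S> (occurrence 1), the suffix after <S> is nullable, so FOLLOW(<S>) ⊇ FOLLOW(<L>) = {$, t, u}; in <L>→t <S> <S> (occurrence 2), the suffix after <S> is empty, so FOLLOW(<S>) ⊇ FOLLOW(<L>) = {$, t, u}; in <A>→<S> <S> u (occurrence 1), <S> is followed by <S> u with FIRST {t, u}; in <A>→<S> <S> u (occurrence 2), <S> is followed by u with FIRST {u}. Thus FOLLOW(<S>) = {$, t, u}.
FOLLOW(<L>): in <S>→t <L> <L> (occurrence 1), <L> is followed by <L> with FIRST {λ, t, u}; in <S>→t <L> <L> (occurrence 1), the suffix after <L> is nullable, so FOLLOW(<L>) ⊇ FOLLOW(<S>) = {$, t, u}; in <S>→t <L> <L> (occurrence 2), the suffix after <L> is empty, so FOLLOW(<L>) ⊇ FOLLOW(<S>) = {$, t, u}; in <S>→<L> u <S>, <L> is followed by u <S> with FIRST {u}. Thus FOLLOW(<L>) = {$, t, u}.
FOLLOW(<A>): in <L>→<A> <A> (occurrence 1), <A> is followed by <A> with FIRST {λ, t, u}; in <L>→<A> <A> (occurrence 1), the suffix after <A> is nullable, so FOLLOW(<A>) ⊇ FOLLOW(<L>) = {$, t, u}; in <L>→<A> <A> (occurrence 2), the suffix after <A> is empty, so FOLLOW(<A>) ⊇ FOLLOW(<L>) = {$, t, u}. Thus FOLLOW(<A>) = {$, t, u}.

{$, t, u}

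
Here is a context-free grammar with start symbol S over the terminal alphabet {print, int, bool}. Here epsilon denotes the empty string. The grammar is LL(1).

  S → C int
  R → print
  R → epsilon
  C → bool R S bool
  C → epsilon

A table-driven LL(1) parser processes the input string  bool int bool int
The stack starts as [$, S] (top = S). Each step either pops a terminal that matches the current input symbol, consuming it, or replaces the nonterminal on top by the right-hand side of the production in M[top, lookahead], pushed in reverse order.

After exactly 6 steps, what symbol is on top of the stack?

int

     Stack                Input                Action
  1  $ S                  bool int bool int $  expand S → C int
  2  $ int C              bool int bool int $  expand C → bool R S bool
  3  $ int bool S R bool  bool int bool int $  match bool
  4  $ int bool S R       int bool int $       expand R → epsilon
  5  $ int bool S         int bool int $       expand S → C int
  6  $ int bool int C     int bool int $       expand C → epsilon
Stack after step 6: $ int bool int (top = int).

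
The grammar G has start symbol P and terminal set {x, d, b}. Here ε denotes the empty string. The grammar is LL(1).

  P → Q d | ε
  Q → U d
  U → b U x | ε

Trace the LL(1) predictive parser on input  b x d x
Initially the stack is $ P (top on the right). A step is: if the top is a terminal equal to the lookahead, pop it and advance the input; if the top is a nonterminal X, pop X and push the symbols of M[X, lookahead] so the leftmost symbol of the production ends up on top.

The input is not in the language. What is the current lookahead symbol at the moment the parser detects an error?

     Stack        Input      Action
  1  $ P          b x d x $  expand P → Q d
  2  $ d Q        b x d x $  expand Q → U d
  3  $ d d U      b x d x $  expand U → b U x
  4  $ d d x U b  b x d x $  match b
  5  $ d d x U    x d x $    expand U → ε
  6  $ d d x      x d x $    match x
  7  $ d d        d x $      match d
  8  $ d          x $        error: top is terminal d but lookahead is x

x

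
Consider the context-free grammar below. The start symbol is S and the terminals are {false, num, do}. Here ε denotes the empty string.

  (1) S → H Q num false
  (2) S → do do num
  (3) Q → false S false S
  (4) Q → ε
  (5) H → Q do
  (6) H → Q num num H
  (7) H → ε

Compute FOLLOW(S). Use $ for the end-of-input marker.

FIRST(Q) = {ε, false}
FIRST(H) = {ε, do, false, num}  (via Q do, Q num num H)
FIRST(S) = {do, false, num}  (via H Q num false)
FOLLOW(S) includes $ since S is the start symbol.
FOLLOW(Q): in S→H Q num false, Q is followed by num false with FIRST {num}; in H→Q do, Q is followed by do with FIRST {do}; in H→Q num num H, Q is followed by num num H with FIRST {num}. Thus FOLLOW(Q) = {do, num}.
FOLLOW(S): in Q→false S false S (occurrence 1), S is followed by false S with FIRST {false}; in Q→false S false S (occurrence 2), the suffix after S is empty, so FOLLOW(S) ⊇ FOLLOW(Q) = {do, num}. Thus FOLLOW(S) = {$, do, false, num}.
FOLLOW(H): in S→H Q num false, H is followed by Q num false with FIRST {false, num}; in H→Q num num H, the suffix after H is empty (adds nothing new). Thus FOLLOW(H) = {false, num}.

{$, do, false, num}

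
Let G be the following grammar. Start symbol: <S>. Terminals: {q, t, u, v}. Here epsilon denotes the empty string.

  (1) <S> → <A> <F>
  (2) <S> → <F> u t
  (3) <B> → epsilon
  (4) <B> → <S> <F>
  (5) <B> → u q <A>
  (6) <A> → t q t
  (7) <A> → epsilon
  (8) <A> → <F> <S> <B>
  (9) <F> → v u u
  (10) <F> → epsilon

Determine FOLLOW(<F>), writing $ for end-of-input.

FIRST(<F>) = {epsilon, v}
FIRST(<S>) = {epsilon, t, u, v}  (via <A> <F>, <F> u t)
FIRST(<B>) = {epsilon, t, u, v}  (via <S> <F>)
FIRST(<A>) = {epsilon, t, u, v}  (via <F> <S> <B>)
FOLLOW(<S>) includes $ since <S> is the start symbol.
FOLLOW(<S>): in <B>→<S> <F>, <S> is followed by <F> with FIRST {epsilon, v}; in <B>→<S> <F>, the suffix after <S> is nullable, so FOLLOW(<S>) ⊇ FOLLOW(<B>) = {$, t, u, v}; in <A>→<F> <S> <B>, <S> is followed by <B> with FIRST {epsilon, t, u, v}; in <A>→<F> <S> <B>, the suffix after <S> is nullable, so FOLLOW(<S>) ⊇ FOLLOW(<A>) = {$, t, u, v}. Thus FOLLOW(<S>) = {$, t, u, v}.
FOLLOW(<B>): in <A>→<F> <S> <B>, the suffix after <B> is empty, so FOLLOW(<B>) ⊇ FOLLOW(<A>) = {$, t, u, v}. Thus FOLLOW(<B>) = {$, t, u, v}.
FOLLOW(<A>): in <S>→<A> <F>, <A> is followed by <F> with FIRST {epsilon, v}; in <S>→<A> <F>, the suffix after <A> is nullable, so FOLLOW(<A>) ⊇ FOLLOW(<S>) = {$, t, u, v}; in <B>→u q <A>, the suffix after <A> is empty, so FOLLOW(<A>) ⊇ FOLLOW(<B>) = {$, t, u, v}. Thus FOLLOW(<A>) = {$, t, u, v}.
FOLLOW(<F>): in <S>→<A> <F>, the suffix after <F> is empty, so FOLLOW(<F>) ⊇ FOLLOW(<S>) = {$, t, u, v}; in <S>→<F> u t, <F> is followed by u t with FIRST {u}; in <B>→<S> <F>, the suffix after <F> is empty, so FOLLOW(<F>) ⊇ FOLLOW(<B>) = {$, t, u, v}; in <A>→<F> <S> <B>, <F> is followed by <S> <B> with FIRST {epsilon, t, u, v}; in <A>→<F> <S> <B>, the suffix after <F> is nullable, so FOLLOW(<F>) ⊇ FOLLOW(<A>) = {$, t, u, v}. Thus FOLLOW(<F>) = {$, t, u, v}.

{$, t, u, v}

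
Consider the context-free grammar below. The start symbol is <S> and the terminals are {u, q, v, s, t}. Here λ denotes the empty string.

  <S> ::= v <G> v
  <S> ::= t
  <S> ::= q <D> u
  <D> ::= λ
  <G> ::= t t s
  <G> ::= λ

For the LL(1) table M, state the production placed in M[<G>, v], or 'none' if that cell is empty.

FIRST(<S>): from <S>::=v <G> v we get {v}; from <S>::=t we get {t}; from <S>::=q <D> u we get {q}. So FIRST(<S>) = {q, t, v}.
FIRST(<D>): from <D>::=λ we get {λ}. So FIRST(<D>) = {λ}.
FIRST(<G>): from <G>::=t t s we get {t}; from <G>::=λ we get {λ}. So FIRST(<G>) = {λ, t}.
FOLLOW(<S>) includes $ since <S> is the start symbol.
FOLLOW(<G>): in <S>::=v <G> v, <G> is followed by v with FIRST {v}. Thus FOLLOW(<G>) = {v}.
For <G> ::= t t s: FIRST(t t s) = {t}, so it goes in M[<G>, t] for t ∈ {t}.
For <G> ::= λ: FIRST(λ) = {λ}, so it goes in M[<G>, t] for t ∈ {}; since λ ∈ FIRST, also for every t ∈ FOLLOW(<G>) = {v}.

<G> ::= λ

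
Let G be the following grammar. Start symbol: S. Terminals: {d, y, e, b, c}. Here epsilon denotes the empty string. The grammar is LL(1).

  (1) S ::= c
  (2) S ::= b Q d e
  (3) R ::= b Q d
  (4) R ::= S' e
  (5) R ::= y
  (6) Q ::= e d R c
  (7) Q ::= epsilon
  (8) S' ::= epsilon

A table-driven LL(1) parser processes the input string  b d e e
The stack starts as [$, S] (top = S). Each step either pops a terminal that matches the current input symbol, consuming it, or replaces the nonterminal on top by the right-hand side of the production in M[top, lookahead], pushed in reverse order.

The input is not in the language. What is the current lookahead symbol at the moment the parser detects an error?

     Stack      Input      Action
  1  $ S        b d e e $  expand S ::= b Q d e
  2  $ e d Q b  b d e e $  match b
  3  $ e d Q    d e e $    expand Q ::= epsilon
  4  $ e d      d e e $    match d
  5  $ e        e e $      match e
  6  $          e $        error: stack empty but input remains

e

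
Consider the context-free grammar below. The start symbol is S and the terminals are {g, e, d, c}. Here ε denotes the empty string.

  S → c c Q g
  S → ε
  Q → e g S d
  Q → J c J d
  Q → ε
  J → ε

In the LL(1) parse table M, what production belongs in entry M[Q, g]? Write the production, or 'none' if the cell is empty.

FIRST(S) = {ε, c}
FIRST(J) = {ε}
FIRST(Q) = {ε, c, e}  (via J c J d)
FOLLOW(S) includes $ since S is the start symbol.
FOLLOW(Q): in S→c c Q g, Q is followed by g with FIRST {g}. Thus FOLLOW(Q) = {g}.
For Q → e g S d: FIRST(e g S d) = {e}, so it goes in M[Q, t] for t ∈ {e}.
For Q → J c J d: FIRST(J c J d) = {c}, so it goes in M[Q, t] for t ∈ {c}.
For Q → ε: FIRST(ε) = {ε}, so it goes in M[Q, t] for t ∈ {}; since ε ∈ FIRST, also for every t ∈ FOLLOW(Q) = {g}.

Q → ε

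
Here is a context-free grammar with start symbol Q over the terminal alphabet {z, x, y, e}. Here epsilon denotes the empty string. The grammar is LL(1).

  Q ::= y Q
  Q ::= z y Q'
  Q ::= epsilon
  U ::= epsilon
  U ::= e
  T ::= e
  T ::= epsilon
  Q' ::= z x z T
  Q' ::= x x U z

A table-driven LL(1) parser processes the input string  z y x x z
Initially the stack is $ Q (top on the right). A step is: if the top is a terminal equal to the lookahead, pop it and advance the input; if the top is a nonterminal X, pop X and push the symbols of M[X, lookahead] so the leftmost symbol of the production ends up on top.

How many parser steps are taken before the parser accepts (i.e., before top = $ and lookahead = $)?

8

step 1: stack=$ Q  input=z y x x z $  — expand Q ::= z y Q'
step 2: stack=$ Q' y z  input=z y x x z $  — match z
step 3: stack=$ Q' y  input=y x x z $  — match y
step 4: stack=$ Q'  input=x x z $  — expand Q' ::= x x U z
step 5: stack=$ z U x x  input=x x z $  — match x
step 6: stack=$ z U x  input=x z $  — match x
step 7: stack=$ z U  input=z $  — expand U ::= epsilon
step 8: stack=$ z  input=z $  — match z
Accept reached after 8 steps.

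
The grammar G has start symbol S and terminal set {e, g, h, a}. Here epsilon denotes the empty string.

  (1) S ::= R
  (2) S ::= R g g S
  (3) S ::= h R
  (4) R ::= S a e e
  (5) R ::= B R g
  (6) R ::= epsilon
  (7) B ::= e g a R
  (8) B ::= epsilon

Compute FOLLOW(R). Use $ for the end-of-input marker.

FIRST(B) = {epsilon, e}
FIRST(S) = {epsilon, a, e, g, h}  (via R, R g g S)
FIRST(R) = {epsilon, a, e, g, h}  (via S a e e, B R g)
FOLLOW(S) includes $ since S is the start symbol.
FOLLOW(S): in S::=R g g S, the suffix after S is empty (adds nothing new); in R::=S a e e, S is followed by a e e with FIRST {a}. Thus FOLLOW(S) = {$, a}.
FOLLOW(B): in R::=B R g, B is followed by R g with FIRST {a, e, g, h}. Thus FOLLOW(B) = {a, e, g, h}.
FOLLOW(R): in S::=R, the suffix after R is empty, so FOLLOW(R) ⊇ FOLLOW(S) = {$, a}; in S::=R g g S, R is followed by g g S with FIRST {g}; in S::=h R, the suffix after R is empty, so FOLLOW(R) ⊇ FOLLOW(S) = {$, a}; in R::=B R g, R is followed by g with FIRST {g}; in B::=e g a R, the suffix after R is empty, so FOLLOW(R) ⊇ FOLLOW(B) = {a, e, g, h}. Thus FOLLOW(R) = {$, a, e, g, h}.

{$, a, e, g, h}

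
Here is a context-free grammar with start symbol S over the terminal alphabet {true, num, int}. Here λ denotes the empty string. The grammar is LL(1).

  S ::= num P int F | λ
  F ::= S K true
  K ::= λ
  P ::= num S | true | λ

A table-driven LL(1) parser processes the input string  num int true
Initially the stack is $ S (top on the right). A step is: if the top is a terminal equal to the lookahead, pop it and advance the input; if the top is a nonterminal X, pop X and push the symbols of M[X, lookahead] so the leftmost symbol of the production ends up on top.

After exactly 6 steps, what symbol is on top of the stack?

K

     Stack          Input           Action
  1  $ S            num int true $  expand S ::= num P int F
  2  $ F int P num  num int true $  match num
  3  $ F int P      int true $      expand P ::= λ
  4  $ F int        int true $      match int
  5  $ F            true $          expand F ::= S K true
  6  $ true K S     true $          expand S ::= λ
Stack after step 6: $ true K (top = K).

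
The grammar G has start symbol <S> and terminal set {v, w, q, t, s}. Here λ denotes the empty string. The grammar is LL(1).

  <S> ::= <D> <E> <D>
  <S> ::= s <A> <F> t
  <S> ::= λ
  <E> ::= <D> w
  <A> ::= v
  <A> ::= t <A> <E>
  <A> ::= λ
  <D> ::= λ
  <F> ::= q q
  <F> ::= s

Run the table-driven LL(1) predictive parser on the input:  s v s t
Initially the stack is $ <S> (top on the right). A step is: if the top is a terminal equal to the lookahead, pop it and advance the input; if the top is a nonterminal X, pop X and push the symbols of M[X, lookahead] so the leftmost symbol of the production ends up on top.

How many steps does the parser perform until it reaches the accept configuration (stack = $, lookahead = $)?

7

step 1: stack=$ <S>  input=s v s t $  — expand <S> ::= s <A> <F> t
step 2: stack=$ t <F> <A> s  input=s v s t $  — match s
step 3: stack=$ t <F> <A>  input=v s t $  — expand <A> ::= v
step 4: stack=$ t <F> v  input=v s t $  — match v
step 5: stack=$ t <F>  input=s t $  — expand <F> ::= s
step 6: stack=$ t s  input=s t $  — match s
step 7: stack=$ t  input=t $  — match t
Accept reached after 7 steps.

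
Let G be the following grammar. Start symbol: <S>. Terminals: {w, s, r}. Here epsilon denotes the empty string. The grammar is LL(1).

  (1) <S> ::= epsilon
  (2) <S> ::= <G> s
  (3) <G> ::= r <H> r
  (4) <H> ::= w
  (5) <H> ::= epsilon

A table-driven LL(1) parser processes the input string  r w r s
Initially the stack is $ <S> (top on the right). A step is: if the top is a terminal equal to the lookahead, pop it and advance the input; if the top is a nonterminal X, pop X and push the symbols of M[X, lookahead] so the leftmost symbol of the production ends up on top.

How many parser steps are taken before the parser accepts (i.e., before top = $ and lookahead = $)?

7

     Stack        Input      Action
  1  $ <S>        r w r s $  expand <S> ::= <G> s
  2  $ s <G>      r w r s $  expand <G> ::= r <H> r
  3  $ s r <H> r  r w r s $  match r
  4  $ s r <H>    w r s $    expand <H> ::= w
  5  $ s r w      w r s $    match w
  6  $ s r        r s $      match r
  7  $ s          s $        match s
Accept reached after 7 steps.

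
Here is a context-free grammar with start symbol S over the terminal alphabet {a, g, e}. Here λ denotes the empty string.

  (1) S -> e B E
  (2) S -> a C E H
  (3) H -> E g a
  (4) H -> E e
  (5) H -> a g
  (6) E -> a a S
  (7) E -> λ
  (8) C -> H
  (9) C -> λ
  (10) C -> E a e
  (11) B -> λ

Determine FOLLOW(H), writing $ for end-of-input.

{$, a, e, g}

FIRST(S) = {a, e}
FIRST(E) = {λ, a}
FIRST(B) = {λ}
FIRST(H) = {a, e, g}  (via E g a, E e)
FIRST(C) = {λ, a, e, g}  (via H, E a e)
FOLLOW(S) includes $ since S is the start symbol.
FOLLOW(C): in S->a C E H, C is followed by E H with FIRST {a, e, g}. Thus FOLLOW(C) = {a, e, g}.
FOLLOW(S): in E->a a S, the suffix after S is empty, so FOLLOW(S) ⊇ FOLLOW(E) = {$, a, e, g}. Thus FOLLOW(S) = {$, a, e, g}.
FOLLOW(H): in S->a C E H, the suffix after H is empty, so FOLLOW(H) ⊇ FOLLOW(S) = {$, a, e, g}; in C->H, the suffix after H is empty, so FOLLOW(H) ⊇ FOLLOW(C) = {a, e, g}. Thus FOLLOW(H) = {$, a, e, g}.
FOLLOW(E): in S->e B E, the suffix after E is empty, so FOLLOW(E) ⊇ FOLLOW(S) = {$, a, e, g}; in S->a C E H, E is followed by H with FIRST {a, e, g}; in H->E g a, E is followed by g a with FIRST {g}; in H->E e, E is followed by e with FIRST {e}; in C->E a e, E is followed by a e with FIRST {a}. Thus FOLLOW(E) = {$, a, e, g}.
FOLLOW(B): in S->e B E, B is followed by E with FIRST {λ, a}; in S->e B E, the suffix after B is nullable, so FOLLOW(B) ⊇ FOLLOW(S) = {$, a, e, g}. Thus FOLLOW(B) = {$, a, e, g}.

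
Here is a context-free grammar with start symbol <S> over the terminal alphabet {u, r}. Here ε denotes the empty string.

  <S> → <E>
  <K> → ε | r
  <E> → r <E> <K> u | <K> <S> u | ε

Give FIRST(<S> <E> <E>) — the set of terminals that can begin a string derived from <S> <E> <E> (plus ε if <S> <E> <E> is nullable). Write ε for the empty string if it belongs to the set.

{ε, r, u}

FIRST(<K>): from <K>→ε we get {ε}; from <K>→r we get {r}. So FIRST(<K>) = {ε, r}.
FIRST(<S>): from <S>→<E> we get {ε, r, u}. So FIRST(<S>) = {ε, r, u}.
FIRST(<E>): from <E>→r <E> <K> u we get {r}; from <E>→<K> <S> u we get {r, u}; from <E>→ε we get {ε}. So FIRST(<E>) = {ε, r, u}.
FIRST(<S> <E> <E>): take FIRST of each symbol in turn, carrying on past any symbol whose FIRST contains ε; result {ε, r, u}.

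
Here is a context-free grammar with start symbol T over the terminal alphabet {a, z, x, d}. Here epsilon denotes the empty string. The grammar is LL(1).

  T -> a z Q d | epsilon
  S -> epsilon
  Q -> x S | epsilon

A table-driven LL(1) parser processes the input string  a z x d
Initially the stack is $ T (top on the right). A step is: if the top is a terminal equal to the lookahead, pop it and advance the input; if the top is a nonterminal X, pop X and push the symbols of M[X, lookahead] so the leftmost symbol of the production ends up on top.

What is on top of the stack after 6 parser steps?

d

     Stack      Input      Action
  1  $ T        a z x d $  expand T -> a z Q d
  2  $ d Q z a  a z x d $  match a
  3  $ d Q z    z x d $    match z
  4  $ d Q      x d $      expand Q -> x S
  5  $ d S x    x d $      match x
  6  $ d S      d $        expand S -> epsilon
Stack after step 6: $ d (top = d).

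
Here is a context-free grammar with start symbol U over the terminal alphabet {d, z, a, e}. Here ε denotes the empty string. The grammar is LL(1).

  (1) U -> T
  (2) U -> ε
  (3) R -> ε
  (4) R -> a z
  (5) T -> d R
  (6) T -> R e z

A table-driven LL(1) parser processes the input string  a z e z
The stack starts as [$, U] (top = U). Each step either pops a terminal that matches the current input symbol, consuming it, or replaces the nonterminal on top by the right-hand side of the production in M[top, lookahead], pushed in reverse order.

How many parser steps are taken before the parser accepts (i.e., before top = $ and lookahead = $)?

7

     Stack      Input      Action
  1  $ U        a z e z $  expand U -> T
  2  $ T        a z e z $  expand T -> R e z
  3  $ z e R    a z e z $  expand R -> a z
  4  $ z e z a  a z e z $  match a
  5  $ z e z    z e z $    match z
  6  $ z e      e z $      match e
  7  $ z        z $        match z
Accept reached after 7 steps.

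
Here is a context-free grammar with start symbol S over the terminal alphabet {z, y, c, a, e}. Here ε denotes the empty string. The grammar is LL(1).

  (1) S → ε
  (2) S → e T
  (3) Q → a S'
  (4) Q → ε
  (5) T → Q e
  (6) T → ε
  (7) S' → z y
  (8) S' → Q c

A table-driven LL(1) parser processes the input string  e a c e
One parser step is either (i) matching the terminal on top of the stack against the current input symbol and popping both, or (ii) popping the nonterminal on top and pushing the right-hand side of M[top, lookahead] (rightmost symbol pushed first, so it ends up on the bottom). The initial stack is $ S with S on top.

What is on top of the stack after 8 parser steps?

     Stack     Input      Action
  1  $ S       e a c e $  expand S → e T
  2  $ T e     e a c e $  match e
  3  $ T       a c e $    expand T → Q e
  4  $ e Q     a c e $    expand Q → a S'
  5  $ e S' a  a c e $    match a
  6  $ e S'    c e $      expand S' → Q c
  7  $ e c Q   c e $      expand Q → ε
  8  $ e c     c e $      match c
Stack after step 8: $ e (top = e).

e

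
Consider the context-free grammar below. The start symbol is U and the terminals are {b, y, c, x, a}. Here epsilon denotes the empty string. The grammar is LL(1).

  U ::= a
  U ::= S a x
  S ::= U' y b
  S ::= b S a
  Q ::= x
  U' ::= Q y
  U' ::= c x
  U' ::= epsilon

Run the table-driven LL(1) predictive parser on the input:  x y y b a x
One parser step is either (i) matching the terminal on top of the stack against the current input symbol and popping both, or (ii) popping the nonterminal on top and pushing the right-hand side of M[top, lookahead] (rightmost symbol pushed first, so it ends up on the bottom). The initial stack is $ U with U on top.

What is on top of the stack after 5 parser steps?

     Stack          Input          Action
  1  $ U            x y y b a x $  expand U ::= S a x
  2  $ x a S        x y y b a x $  expand S ::= U' y b
  3  $ x a b y U'   x y y b a x $  expand U' ::= Q y
  4  $ x a b y y Q  x y y b a x $  expand Q ::= x
  5  $ x a b y y x  x y y b a x $  match x
Stack after step 5: $ x a b y y (top = y).

y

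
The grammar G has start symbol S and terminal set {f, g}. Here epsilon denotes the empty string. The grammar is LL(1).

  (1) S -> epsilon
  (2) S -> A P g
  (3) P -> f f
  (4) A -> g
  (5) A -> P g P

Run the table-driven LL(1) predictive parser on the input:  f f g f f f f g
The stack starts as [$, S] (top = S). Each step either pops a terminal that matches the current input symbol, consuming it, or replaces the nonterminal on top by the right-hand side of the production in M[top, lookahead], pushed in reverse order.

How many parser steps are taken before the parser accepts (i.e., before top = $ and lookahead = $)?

13

step 1: stack=$ S  input=f f g f f f f g $  — expand S -> A P g
step 2: stack=$ g P A  input=f f g f f f f g $  — expand A -> P g P
step 3: stack=$ g P P g P  input=f f g f f f f g $  — expand P -> f f
step 4: stack=$ g P P g f f  input=f f g f f f f g $  — match f
step 5: stack=$ g P P g f  input=f g f f f f g $  — match f
step 6: stack=$ g P P g  input=g f f f f g $  — match g
step 7: stack=$ g P P  input=f f f f g $  — expand P -> f f
step 8: stack=$ g P f f  input=f f f f g $  — match f
step 9: stack=$ g P f  input=f f f g $  — match f
step 10: stack=$ g P  input=f f g $  — expand P -> f f
step 11: stack=$ g f f  input=f f g $  — match f
step 12: stack=$ g f  input=f g $  — match f
step 13: stack=$ g  input=g $  — match g
Accept reached after 13 steps.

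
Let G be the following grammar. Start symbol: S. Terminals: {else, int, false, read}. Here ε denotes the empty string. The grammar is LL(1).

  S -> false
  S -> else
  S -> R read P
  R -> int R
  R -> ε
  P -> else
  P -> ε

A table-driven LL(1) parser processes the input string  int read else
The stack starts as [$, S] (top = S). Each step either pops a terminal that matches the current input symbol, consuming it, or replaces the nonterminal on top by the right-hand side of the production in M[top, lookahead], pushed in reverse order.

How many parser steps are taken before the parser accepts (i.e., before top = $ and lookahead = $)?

7

     Stack           Input            Action
  1  $ S             int read else $  expand S -> R read P
  2  $ P read R      int read else $  expand R -> int R
  3  $ P read R int  int read else $  match int
  4  $ P read R      read else $      expand R -> ε
  5  $ P read        read else $      match read
  6  $ P             else $           expand P -> else
  7  $ else          else $           match else
Accept reached after 7 steps.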